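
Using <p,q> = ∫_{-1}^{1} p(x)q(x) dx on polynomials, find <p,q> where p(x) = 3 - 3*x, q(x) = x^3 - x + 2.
<p,q> = 64/5

Expand the product: p(x)·q(x) = -3*x^4 + 3*x^3 + 3*x^2 - 9*x + 6.
∫_{-1}^{1} of each monomial x^k gives [2/(k+1) if k even, 0 if k odd]. Integrating term-by-term (or equivalently evaluating the antiderivative F(x) = -3*x^5/5 + 3*x^4/4 + x^3 - 9*x^2/2 + 6*x at the endpoints):
  F(1) − F(−1) = 53/20 − (-203/20) = 64/5.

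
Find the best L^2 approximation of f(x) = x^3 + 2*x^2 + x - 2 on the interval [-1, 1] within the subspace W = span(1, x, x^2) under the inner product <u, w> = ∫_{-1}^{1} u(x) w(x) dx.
g(x) = 2*x^2 + 8*x/5 - 2

The best approximation g ∈ W is the orthogonal projection of f onto W. Writing g = a_0 + a_1 x + a_2 x^2, the coefficients solve the normal equations G · a = b where
  G_{ij} = <φ_i, φ_j> and b_i = <f, φ_i>, with φ_0 = 1, φ_1 = x, φ_2 = x^2.
G =
  [2, 0, 2/3]
  [0, 2/3, 0]
  [2/3, 0, 2/5],
b = (-8/3, 16/15, -8/15).
Solving gives a_0 = -2, a_1 = 8/5, a_2 = 2, so
  g(x) = 2*x^2 + 8*x/5 - 2.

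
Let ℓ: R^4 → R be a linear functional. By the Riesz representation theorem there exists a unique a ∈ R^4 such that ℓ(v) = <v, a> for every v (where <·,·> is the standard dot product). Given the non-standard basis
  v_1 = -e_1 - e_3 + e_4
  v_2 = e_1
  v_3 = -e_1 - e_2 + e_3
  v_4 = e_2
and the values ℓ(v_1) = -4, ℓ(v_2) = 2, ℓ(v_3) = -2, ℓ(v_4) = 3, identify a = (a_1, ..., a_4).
a = (2, 3, 3, 1)

Write a = (a_1, ..., a_4) in the standard basis. For each basis vector v_i, ℓ(v_i) = <v_i, a> is a linear equation in the a_j's. Collect the n equations into a matrix system V a = ℓ, where row i of V is v_i (expressed in the standard basis). Since V is invertible (lower-triangular with 1s on the diagonal, up to permutation), solve by back-substitution:
  V =
[[-1, 0, -1, 1],
 [1, 0, 0, 0],
 [-1, -1, 1, 0],
 [0, 1, 0, 0]]
  V a = (-4, 2, -2, 3)
Solving gives a = (2, 3, 3, 1).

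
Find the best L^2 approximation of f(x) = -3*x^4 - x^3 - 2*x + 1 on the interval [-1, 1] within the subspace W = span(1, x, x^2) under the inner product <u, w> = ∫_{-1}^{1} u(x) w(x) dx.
g(x) = -18*x^2/7 - 13*x/5 + 44/35

The best approximation g ∈ W is the orthogonal projection of f onto W. Writing g = a_0 + a_1 x + a_2 x^2, the coefficients solve the normal equations G · a = b where
  G_{ij} = <φ_i, φ_j> and b_i = <f, φ_i>, with φ_0 = 1, φ_1 = x, φ_2 = x^2.
G =
  [2, 0, 2/3]
  [0, 2/3, 0]
  [2/3, 0, 2/5],
b = (4/5, -26/15, -4/21).
Solving gives a_0 = 44/35, a_1 = -13/5, a_2 = -18/7, so
  g(x) = -18*x^2/7 - 13*x/5 + 44/35.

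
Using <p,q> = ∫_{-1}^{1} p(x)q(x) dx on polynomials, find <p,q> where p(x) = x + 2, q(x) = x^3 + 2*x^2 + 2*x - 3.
<p,q> = -38/5

Expand the product: p(x)·q(x) = x^4 + 4*x^3 + 6*x^2 + x - 6.
∫_{-1}^{1} of each monomial x^k gives [2/(k+1) if k even, 0 if k odd]. Integrating term-by-term (or equivalently evaluating the antiderivative F(x) = x^5/5 + x^4 + 2*x^3 + x^2/2 - 6*x at the endpoints):
  F(1) − F(−1) = -23/10 − (53/10) = -38/5.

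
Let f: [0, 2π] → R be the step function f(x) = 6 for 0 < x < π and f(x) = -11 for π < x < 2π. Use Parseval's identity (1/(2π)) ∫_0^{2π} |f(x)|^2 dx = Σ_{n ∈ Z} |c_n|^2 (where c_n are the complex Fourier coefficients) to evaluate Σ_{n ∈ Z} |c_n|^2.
Σ |c_n|^2 = 157/2

Parseval equates the L^2 energy of f (normalised by 1/(2π)) with the ℓ^2 sum of its Fourier coefficients: (1/(2π)) ∫_0^{2π} |f|^2 = Σ |c_n|^2.
Compute the left side: (1/(2π)) [∫_0^π 6^2 dx + ∫_π^{2π} (-11)^2 dx] = (1/(2π)) · (36π + 121π) = (36 + 121)/2 = 157/2.
So Σ_{n ∈ Z} |c_n|^2 = 157/2.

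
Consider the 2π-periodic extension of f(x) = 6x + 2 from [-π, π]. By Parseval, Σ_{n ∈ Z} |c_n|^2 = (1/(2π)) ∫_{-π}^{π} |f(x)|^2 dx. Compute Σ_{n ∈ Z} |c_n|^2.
Σ |c_n|^2 = 12π^2 + 4

Expand and integrate term by term over [-π, π]:
  ∫ (6x)^2 dx = 36·(2π^3/3); ∫ 2·6·(2)·x dx = 0 (odd integrand); ∫ 2^2 dx = 4·2π.
So (1/(2π)) ∫_{-π}^{π} (6x + 2)^2 dx = 36π^2/3 + 4 = 12π^2 + 4.
Parseval ⇒ Σ |c_n|^2 = 12π^2 + 4.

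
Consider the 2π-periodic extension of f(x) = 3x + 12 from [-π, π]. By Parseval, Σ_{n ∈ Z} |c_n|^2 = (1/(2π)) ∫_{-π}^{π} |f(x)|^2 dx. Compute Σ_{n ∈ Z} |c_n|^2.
Σ |c_n|^2 = 3π^2 + 144

Expand and integrate term by term over [-π, π]:
  ∫ (3x)^2 dx = 9·(2π^3/3); ∫ 2·3·(12)·x dx = 0 (odd integrand); ∫ 12^2 dx = 144·2π.
So (1/(2π)) ∫_{-π}^{π} (3x + 12)^2 dx = 9π^2/3 + 144 = 3π^2 + 144.
Parseval ⇒ Σ |c_n|^2 = 3π^2 + 144.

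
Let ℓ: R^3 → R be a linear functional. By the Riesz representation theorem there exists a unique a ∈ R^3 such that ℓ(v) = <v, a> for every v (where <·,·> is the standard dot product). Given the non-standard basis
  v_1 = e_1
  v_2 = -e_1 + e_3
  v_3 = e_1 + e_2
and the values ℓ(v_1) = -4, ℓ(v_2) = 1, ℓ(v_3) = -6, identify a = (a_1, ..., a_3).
a = (-4, -2, -3)

Write a = (a_1, ..., a_3) in the standard basis. For each basis vector v_i, ℓ(v_i) = <v_i, a> is a linear equation in the a_j's. Collect the n equations into a matrix system V a = ℓ, where row i of V is v_i (expressed in the standard basis). Since V is invertible (lower-triangular with 1s on the diagonal, up to permutation), solve by back-substitution:
  V =
[[1, 0, 0],
 [-1, 0, 1],
 [1, 1, 0]]
  V a = (-4, 1, -6)
Solving gives a = (-4, -2, -3).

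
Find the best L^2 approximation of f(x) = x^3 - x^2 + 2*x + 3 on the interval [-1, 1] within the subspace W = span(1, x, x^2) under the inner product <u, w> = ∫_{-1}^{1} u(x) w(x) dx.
g(x) = -x^2 + 13*x/5 + 3

The best approximation g ∈ W is the orthogonal projection of f onto W. Writing g = a_0 + a_1 x + a_2 x^2, the coefficients solve the normal equations G · a = b where
  G_{ij} = <φ_i, φ_j> and b_i = <f, φ_i>, with φ_0 = 1, φ_1 = x, φ_2 = x^2.
G =
  [2, 0, 2/3]
  [0, 2/3, 0]
  [2/3, 0, 2/5],
b = (16/3, 26/15, 8/5).
Solving gives a_0 = 3, a_1 = 13/5, a_2 = -1, so
  g(x) = -x^2 + 13*x/5 + 3.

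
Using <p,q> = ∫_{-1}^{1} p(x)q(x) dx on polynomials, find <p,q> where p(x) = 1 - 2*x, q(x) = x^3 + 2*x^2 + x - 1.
<p,q> = -14/5

Expand the product: p(x)·q(x) = -2*x^4 - 3*x^3 + 3*x - 1.
∫_{-1}^{1} of each monomial x^k gives [2/(k+1) if k even, 0 if k odd]. Integrating term-by-term (or equivalently evaluating the antiderivative F(x) = -2*x^5/5 - 3*x^4/4 + 3*x^2/2 - x at the endpoints):
  F(1) − F(−1) = -13/20 − (43/20) = -14/5.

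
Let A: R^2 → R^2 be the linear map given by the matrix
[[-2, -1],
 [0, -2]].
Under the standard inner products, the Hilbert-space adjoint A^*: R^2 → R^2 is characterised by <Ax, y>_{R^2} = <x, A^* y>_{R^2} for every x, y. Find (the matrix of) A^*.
A^* = A^T =
[[-2, 0],
 [-1, -2]]

For real matrices with standard dot products, the defining identity <Ax, y> = <x, A^* y> gives (Ax)^T y = x^T (A^*) y, i.e. x^T A^T y = x^T (A^*) y. Since this holds for all x, y, we must have A^* = A^T. Therefore
A^* =
[[-2, 0],
 [-1, -2]].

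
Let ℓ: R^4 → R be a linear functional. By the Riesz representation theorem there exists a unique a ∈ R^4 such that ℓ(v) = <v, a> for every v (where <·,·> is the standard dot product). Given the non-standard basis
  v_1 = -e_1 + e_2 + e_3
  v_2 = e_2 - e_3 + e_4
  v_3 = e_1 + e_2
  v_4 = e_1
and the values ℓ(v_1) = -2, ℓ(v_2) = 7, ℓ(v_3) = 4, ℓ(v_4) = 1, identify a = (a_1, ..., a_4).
a = (1, 3, -4, 0)

Write a = (a_1, ..., a_4) in the standard basis. For each basis vector v_i, ℓ(v_i) = <v_i, a> is a linear equation in the a_j's. Collect the n equations into a matrix system V a = ℓ, where row i of V is v_i (expressed in the standard basis). Since V is invertible (lower-triangular with 1s on the diagonal, up to permutation), solve by back-substitution:
  V =
[[-1, 1, 1, 0],
 [0, 1, -1, 1],
 [1, 1, 0, 0],
 [1, 0, 0, 0]]
  V a = (-2, 7, 4, 1)
Solving gives a = (1, 3, -4, 0).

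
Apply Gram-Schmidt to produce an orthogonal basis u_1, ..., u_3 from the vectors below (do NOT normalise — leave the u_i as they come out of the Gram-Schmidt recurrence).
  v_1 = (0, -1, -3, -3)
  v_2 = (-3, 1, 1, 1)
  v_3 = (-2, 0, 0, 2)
Orthogonal basis:
  u_1 = (0, -1, -3, -3)
  u_2 = (-3, 12/19, -2/19, -2/19)
  u_3 = (-28/179, -126/179, -158/179, 200/179)

Apply the Gram-Schmidt recurrence
  u_1 = v_1
  u_i = v_i − Σ_{j<i} ((v_i · u_j) / (u_j · u_j)) · u_j.

Step by step this gives:
  u_1 = (0, -1, -3, -3)
  u_2 = (-3, 12/19, -2/19, -2/19)
  u_3 = (-28/179, -126/179, -158/179, 200/179)

Orthogonality check:
  u_2 · u_1 = 0 (should be 0)
  u_3 · u_1 = 0 (should be 0)
  u_3 · u_2 = 0 (should be 0)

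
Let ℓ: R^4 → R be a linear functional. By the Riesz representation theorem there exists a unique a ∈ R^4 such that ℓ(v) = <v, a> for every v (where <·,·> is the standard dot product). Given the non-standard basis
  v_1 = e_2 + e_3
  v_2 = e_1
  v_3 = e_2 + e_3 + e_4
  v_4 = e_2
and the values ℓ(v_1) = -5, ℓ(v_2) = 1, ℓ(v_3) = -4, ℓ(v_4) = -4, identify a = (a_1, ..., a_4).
a = (1, -4, -1, 1)

Write a = (a_1, ..., a_4) in the standard basis. For each basis vector v_i, ℓ(v_i) = <v_i, a> is a linear equation in the a_j's. Collect the n equations into a matrix system V a = ℓ, where row i of V is v_i (expressed in the standard basis). Since V is invertible (lower-triangular with 1s on the diagonal, up to permutation), solve by back-substitution:
  V =
[[0, 1, 1, 0],
 [1, 0, 0, 0],
 [0, 1, 1, 1],
 [0, 1, 0, 0]]
  V a = (-5, 1, -4, -4)
Solving gives a = (1, -4, -1, 1).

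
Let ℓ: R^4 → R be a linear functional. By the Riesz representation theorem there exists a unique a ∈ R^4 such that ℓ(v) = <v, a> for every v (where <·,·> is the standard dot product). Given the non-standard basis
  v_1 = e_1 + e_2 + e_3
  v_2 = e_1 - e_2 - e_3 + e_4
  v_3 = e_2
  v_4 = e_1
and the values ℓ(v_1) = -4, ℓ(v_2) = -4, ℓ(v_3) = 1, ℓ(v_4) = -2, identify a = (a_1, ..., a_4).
a = (-2, 1, -3, -4)

Write a = (a_1, ..., a_4) in the standard basis. For each basis vector v_i, ℓ(v_i) = <v_i, a> is a linear equation in the a_j's. Collect the n equations into a matrix system V a = ℓ, where row i of V is v_i (expressed in the standard basis). Since V is invertible (lower-triangular with 1s on the diagonal, up to permutation), solve by back-substitution:
  V =
[[1, 1, 1, 0],
 [1, -1, -1, 1],
 [0, 1, 0, 0],
 [1, 0, 0, 0]]
  V a = (-4, -4, 1, -2)
Solving gives a = (-2, 1, -3, -4).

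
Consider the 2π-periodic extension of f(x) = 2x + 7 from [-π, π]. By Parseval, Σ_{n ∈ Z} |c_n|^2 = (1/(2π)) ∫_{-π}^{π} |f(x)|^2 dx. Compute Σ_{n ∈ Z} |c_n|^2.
Σ |c_n|^2 = 4π^2/3 + 49

Expand and integrate term by term over [-π, π]:
  ∫ (2x)^2 dx = 4·(2π^3/3); ∫ 2·2·(7)·x dx = 0 (odd integrand); ∫ 7^2 dx = 49·2π.
So (1/(2π)) ∫_{-π}^{π} (2x + 7)^2 dx = 4π^2/3 + 49 = 4π^2/3 + 49.
Parseval ⇒ Σ |c_n|^2 = 4π^2/3 + 49.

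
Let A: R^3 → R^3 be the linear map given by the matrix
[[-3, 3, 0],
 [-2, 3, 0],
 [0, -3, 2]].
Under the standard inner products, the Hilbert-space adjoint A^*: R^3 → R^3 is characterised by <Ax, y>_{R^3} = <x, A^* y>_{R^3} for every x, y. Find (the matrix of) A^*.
A^* = A^T =
[[-3, -2, 0],
 [3, 3, -3],
 [0, 0, 2]]

For real matrices with standard dot products, the defining identity <Ax, y> = <x, A^* y> gives (Ax)^T y = x^T (A^*) y, i.e. x^T A^T y = x^T (A^*) y. Since this holds for all x, y, we must have A^* = A^T. Therefore
A^* =
[[-3, -2, 0],
 [3, 3, -3],
 [0, 0, 2]].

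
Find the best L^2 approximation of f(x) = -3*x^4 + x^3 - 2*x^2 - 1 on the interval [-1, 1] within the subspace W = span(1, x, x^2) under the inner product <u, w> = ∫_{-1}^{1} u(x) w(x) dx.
g(x) = -32*x^2/7 + 3*x/5 - 26/35

The best approximation g ∈ W is the orthogonal projection of f onto W. Writing g = a_0 + a_1 x + a_2 x^2, the coefficients solve the normal equations G · a = b where
  G_{ij} = <φ_i, φ_j> and b_i = <f, φ_i>, with φ_0 = 1, φ_1 = x, φ_2 = x^2.
G =
  [2, 0, 2/3]
  [0, 2/3, 0]
  [2/3, 0, 2/5],
b = (-68/15, 2/5, -244/105).
Solving gives a_0 = -26/35, a_1 = 3/5, a_2 = -32/7, so
  g(x) = -32*x^2/7 + 3*x/5 - 26/35.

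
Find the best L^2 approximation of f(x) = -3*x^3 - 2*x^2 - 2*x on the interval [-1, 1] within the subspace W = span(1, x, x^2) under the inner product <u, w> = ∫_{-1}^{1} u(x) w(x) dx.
g(x) = -2*x^2 - 19*x/5

The best approximation g ∈ W is the orthogonal projection of f onto W. Writing g = a_0 + a_1 x + a_2 x^2, the coefficients solve the normal equations G · a = b where
  G_{ij} = <φ_i, φ_j> and b_i = <f, φ_i>, with φ_0 = 1, φ_1 = x, φ_2 = x^2.
G =
  [2, 0, 2/3]
  [0, 2/3, 0]
  [2/3, 0, 2/5],
b = (-4/3, -38/15, -4/5).
Solving gives a_0 = 0, a_1 = -19/5, a_2 = -2, so
  g(x) = -2*x^2 - 19*x/5.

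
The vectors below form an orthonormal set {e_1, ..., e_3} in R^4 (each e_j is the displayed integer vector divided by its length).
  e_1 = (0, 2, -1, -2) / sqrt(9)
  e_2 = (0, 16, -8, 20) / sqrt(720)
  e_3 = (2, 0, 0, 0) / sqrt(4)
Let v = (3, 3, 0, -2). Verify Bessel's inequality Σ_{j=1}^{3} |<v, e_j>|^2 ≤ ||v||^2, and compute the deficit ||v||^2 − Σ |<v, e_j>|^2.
Σ |<v, e_j>|^2 = 101/5; ||v||^2 = 22; deficit = 9/5

Write each e_j = u_j / sqrt(<u_j, u_j>) where u_j is the displayed integer vector. Then <v, e_j> = <v, u_j> / sqrt(<u_j, u_j>), so |<v, e_j>|^2 = <v, u_j>^2 / <u_j, u_j>.
Coefficients: <v, e_1> = 10/sqrt(9), <v, e_2> = 8/sqrt(720), <v, e_3> = 6/sqrt(4).
Square and sum: Σ |<v, e_j>|^2 = 101/5.
Compute ||v||^2 = v·v = 22.
Deficit = 22 − 101/5 = 9/5 ≥ 0, confirming Bessel's inequality. (The deficit equals ||v − Σ <v,e_j> e_j||^2, the squared distance from v to span{e_j}.)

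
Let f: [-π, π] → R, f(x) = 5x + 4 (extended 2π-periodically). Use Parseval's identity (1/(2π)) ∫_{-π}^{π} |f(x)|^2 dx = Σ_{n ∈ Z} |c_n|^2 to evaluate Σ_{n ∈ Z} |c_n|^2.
Σ |c_n|^2 = 25π^2/3 + 16

Expand and integrate term by term over [-π, π]:
  ∫ (5x)^2 dx = 25·(2π^3/3); ∫ 2·5·(4)·x dx = 0 (odd integrand); ∫ 4^2 dx = 16·2π.
So (1/(2π)) ∫_{-π}^{π} (5x + 4)^2 dx = 25π^2/3 + 16 = 25π^2/3 + 16.
Parseval ⇒ Σ |c_n|^2 = 25π^2/3 + 16.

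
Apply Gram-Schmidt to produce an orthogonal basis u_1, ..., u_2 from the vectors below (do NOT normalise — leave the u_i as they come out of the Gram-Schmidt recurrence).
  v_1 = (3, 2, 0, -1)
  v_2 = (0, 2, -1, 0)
Orthogonal basis:
  u_1 = (3, 2, 0, -1)
  u_2 = (-6/7, 10/7, -1, 2/7)

Apply the Gram-Schmidt recurrence
  u_1 = v_1
  u_i = v_i − Σ_{j<i} ((v_i · u_j) / (u_j · u_j)) · u_j.

Step by step this gives:
  u_1 = (3, 2, 0, -1)
  u_2 = (-6/7, 10/7, -1, 2/7)

Orthogonality check:
  u_2 · u_1 = 0 (should be 0)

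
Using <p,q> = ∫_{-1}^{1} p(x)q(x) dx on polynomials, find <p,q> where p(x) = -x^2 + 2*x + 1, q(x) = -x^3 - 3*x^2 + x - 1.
<p,q> = -8/5

Expand the product: p(x)·q(x) = x^5 + x^4 - 8*x^3 - x - 1.
∫_{-1}^{1} of each monomial x^k gives [2/(k+1) if k even, 0 if k odd]. Integrating term-by-term (or equivalently evaluating the antiderivative F(x) = x^6/6 + x^5/5 - 2*x^4 - x^2/2 - x at the endpoints):
  F(1) − F(−1) = -47/15 − (-23/15) = -8/5.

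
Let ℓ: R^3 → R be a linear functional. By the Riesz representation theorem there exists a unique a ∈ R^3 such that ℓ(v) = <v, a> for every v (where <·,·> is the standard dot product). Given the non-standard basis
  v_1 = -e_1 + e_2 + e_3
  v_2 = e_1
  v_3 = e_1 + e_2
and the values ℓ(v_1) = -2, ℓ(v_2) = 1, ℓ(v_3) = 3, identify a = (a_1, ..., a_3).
a = (1, 2, -3)

Write a = (a_1, ..., a_3) in the standard basis. For each basis vector v_i, ℓ(v_i) = <v_i, a> is a linear equation in the a_j's. Collect the n equations into a matrix system V a = ℓ, where row i of V is v_i (expressed in the standard basis). Since V is invertible (lower-triangular with 1s on the diagonal, up to permutation), solve by back-substitution:
  V =
[[-1, 1, 1],
 [1, 0, 0],
 [1, 1, 0]]
  V a = (-2, 1, 3)
Solving gives a = (1, 2, -3).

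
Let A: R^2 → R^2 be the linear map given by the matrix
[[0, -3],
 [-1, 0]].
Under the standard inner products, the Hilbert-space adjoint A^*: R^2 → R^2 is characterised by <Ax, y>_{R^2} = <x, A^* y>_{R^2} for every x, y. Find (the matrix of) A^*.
A^* = A^T =
[[0, -1],
 [-3, 0]]

For real matrices with standard dot products, the defining identity <Ax, y> = <x, A^* y> gives (Ax)^T y = x^T (A^*) y, i.e. x^T A^T y = x^T (A^*) y. Since this holds for all x, y, we must have A^* = A^T. Therefore
A^* =
[[0, -1],
 [-3, 0]].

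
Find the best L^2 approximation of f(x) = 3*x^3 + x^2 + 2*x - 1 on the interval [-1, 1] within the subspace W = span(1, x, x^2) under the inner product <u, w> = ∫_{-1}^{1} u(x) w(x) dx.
g(x) = x^2 + 19*x/5 - 1

The best approximation g ∈ W is the orthogonal projection of f onto W. Writing g = a_0 + a_1 x + a_2 x^2, the coefficients solve the normal equations G · a = b where
  G_{ij} = <φ_i, φ_j> and b_i = <f, φ_i>, with φ_0 = 1, φ_1 = x, φ_2 = x^2.
G =
  [2, 0, 2/3]
  [0, 2/3, 0]
  [2/3, 0, 2/5],
b = (-4/3, 38/15, -4/15).
Solving gives a_0 = -1, a_1 = 19/5, a_2 = 1, so
  g(x) = x^2 + 19*x/5 - 1.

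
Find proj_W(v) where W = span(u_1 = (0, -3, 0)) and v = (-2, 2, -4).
proj_W(v) = (0, 2, 0)

Set up U = [u_1 | ... | u_1] ∈ R^(3×1). The projector onto W = col(U) is P = U (U^T U)^(-1) U^T.
Compute U^T U =
  [9],
and U^T v = (-6).
Solve U^T U · c = U^T v for the coefficients: c = (-2/3). The projection is proj_W(v) = U c.
Check: (v - proj_W(v)) · u_1 = 0  (should be 0).
Result: proj_W(v) = (0, 2, 0).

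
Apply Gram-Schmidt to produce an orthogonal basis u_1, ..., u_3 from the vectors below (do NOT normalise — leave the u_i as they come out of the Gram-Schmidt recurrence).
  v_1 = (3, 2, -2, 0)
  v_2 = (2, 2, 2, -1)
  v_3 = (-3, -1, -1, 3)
Orthogonal basis:
  u_1 = (3, 2, -2, 0)
  u_2 = (16/17, 22/17, 46/17, -1)
  u_3 = (-104/185, 227/185, 71/185, 388/185)

Apply the Gram-Schmidt recurrence
  u_1 = v_1
  u_i = v_i − Σ_{j<i} ((v_i · u_j) / (u_j · u_j)) · u_j.

Step by step this gives:
  u_1 = (3, 2, -2, 0)
  u_2 = (16/17, 22/17, 46/17, -1)
  u_3 = (-104/185, 227/185, 71/185, 388/185)

Orthogonality check:
  u_2 · u_1 = 0 (should be 0)
  u_3 · u_1 = 0 (should be 0)
  u_3 · u_2 = 0 (should be 0)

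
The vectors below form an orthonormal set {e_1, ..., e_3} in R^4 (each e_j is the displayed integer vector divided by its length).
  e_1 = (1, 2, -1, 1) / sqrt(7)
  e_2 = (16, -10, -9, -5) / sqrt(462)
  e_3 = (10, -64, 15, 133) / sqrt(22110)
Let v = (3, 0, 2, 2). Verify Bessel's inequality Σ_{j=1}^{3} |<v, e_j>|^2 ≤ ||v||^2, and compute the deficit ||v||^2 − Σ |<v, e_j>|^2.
Σ |<v, e_j>|^2 = 2331/335; ||v||^2 = 17; deficit = 3364/335

Write each e_j = u_j / sqrt(<u_j, u_j>) where u_j is the displayed integer vector. Then <v, e_j> = <v, u_j> / sqrt(<u_j, u_j>), so |<v, e_j>|^2 = <v, u_j>^2 / <u_j, u_j>.
Coefficients: <v, e_1> = 3/sqrt(7), <v, e_2> = 20/sqrt(462), <v, e_3> = 326/sqrt(22110).
Square and sum: Σ |<v, e_j>|^2 = 2331/335.
Compute ||v||^2 = v·v = 17.
Deficit = 17 − 2331/335 = 3364/335 ≥ 0, confirming Bessel's inequality. (The deficit equals ||v − Σ <v,e_j> e_j||^2, the squared distance from v to span{e_j}.)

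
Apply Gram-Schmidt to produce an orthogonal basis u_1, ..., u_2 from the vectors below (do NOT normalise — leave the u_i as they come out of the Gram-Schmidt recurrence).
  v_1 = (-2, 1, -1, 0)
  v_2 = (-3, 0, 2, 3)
Orthogonal basis:
  u_1 = (-2, 1, -1, 0)
  u_2 = (-5/3, -2/3, 8/3, 3)

Apply the Gram-Schmidt recurrence
  u_1 = v_1
  u_i = v_i − Σ_{j<i} ((v_i · u_j) / (u_j · u_j)) · u_j.

Step by step this gives:
  u_1 = (-2, 1, -1, 0)
  u_2 = (-5/3, -2/3, 8/3, 3)

Orthogonality check:
  u_2 · u_1 = 0 (should be 0)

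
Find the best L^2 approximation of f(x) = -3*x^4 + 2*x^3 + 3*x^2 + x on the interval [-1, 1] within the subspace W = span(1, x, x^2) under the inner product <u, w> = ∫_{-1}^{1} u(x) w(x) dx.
g(x) = 3*x^2/7 + 11*x/5 + 9/35

The best approximation g ∈ W is the orthogonal projection of f onto W. Writing g = a_0 + a_1 x + a_2 x^2, the coefficients solve the normal equations G · a = b where
  G_{ij} = <φ_i, φ_j> and b_i = <f, φ_i>, with φ_0 = 1, φ_1 = x, φ_2 = x^2.
G =
  [2, 0, 2/3]
  [0, 2/3, 0]
  [2/3, 0, 2/5],
b = (4/5, 22/15, 12/35).
Solving gives a_0 = 9/35, a_1 = 11/5, a_2 = 3/7, so
  g(x) = 3*x^2/7 + 11*x/5 + 9/35.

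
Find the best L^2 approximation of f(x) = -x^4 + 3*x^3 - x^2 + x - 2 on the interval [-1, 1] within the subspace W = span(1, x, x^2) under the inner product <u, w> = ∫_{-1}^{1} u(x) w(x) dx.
g(x) = -13*x^2/7 + 14*x/5 - 67/35

The best approximation g ∈ W is the orthogonal projection of f onto W. Writing g = a_0 + a_1 x + a_2 x^2, the coefficients solve the normal equations G · a = b where
  G_{ij} = <φ_i, φ_j> and b_i = <f, φ_i>, with φ_0 = 1, φ_1 = x, φ_2 = x^2.
G =
  [2, 0, 2/3]
  [0, 2/3, 0]
  [2/3, 0, 2/5],
b = (-76/15, 28/15, -212/105).
Solving gives a_0 = -67/35, a_1 = 14/5, a_2 = -13/7, so
  g(x) = -13*x^2/7 + 14*x/5 - 67/35.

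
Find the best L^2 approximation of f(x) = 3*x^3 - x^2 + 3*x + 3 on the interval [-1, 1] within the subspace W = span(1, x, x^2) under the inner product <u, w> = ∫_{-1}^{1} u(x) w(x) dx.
g(x) = -x^2 + 24*x/5 + 3

The best approximation g ∈ W is the orthogonal projection of f onto W. Writing g = a_0 + a_1 x + a_2 x^2, the coefficients solve the normal equations G · a = b where
  G_{ij} = <φ_i, φ_j> and b_i = <f, φ_i>, with φ_0 = 1, φ_1 = x, φ_2 = x^2.
G =
  [2, 0, 2/3]
  [0, 2/3, 0]
  [2/3, 0, 2/5],
b = (16/3, 16/5, 8/5).
Solving gives a_0 = 3, a_1 = 24/5, a_2 = -1, so
  g(x) = -x^2 + 24*x/5 + 3.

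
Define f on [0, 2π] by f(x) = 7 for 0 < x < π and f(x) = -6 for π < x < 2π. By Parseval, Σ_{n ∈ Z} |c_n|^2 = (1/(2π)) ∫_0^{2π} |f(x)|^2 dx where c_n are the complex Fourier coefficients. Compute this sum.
Σ |c_n|^2 = 85/2

Parseval equates the L^2 energy of f (normalised by 1/(2π)) with the ℓ^2 sum of its Fourier coefficients: (1/(2π)) ∫_0^{2π} |f|^2 = Σ |c_n|^2.
Compute the left side: (1/(2π)) [∫_0^π 7^2 dx + ∫_π^{2π} (-6)^2 dx] = (1/(2π)) · (49π + 36π) = (49 + 36)/2 = 85/2.
So Σ_{n ∈ Z} |c_n|^2 = 85/2.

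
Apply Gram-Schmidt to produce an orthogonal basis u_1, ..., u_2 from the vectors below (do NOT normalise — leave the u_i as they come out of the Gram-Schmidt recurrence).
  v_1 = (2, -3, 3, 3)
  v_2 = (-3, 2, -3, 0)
Orthogonal basis:
  u_1 = (2, -3, 3, 3)
  u_2 = (-51/31, -1/31, -30/31, 63/31)

Apply the Gram-Schmidt recurrence
  u_1 = v_1
  u_i = v_i − Σ_{j<i} ((v_i · u_j) / (u_j · u_j)) · u_j.

Step by step this gives:
  u_1 = (2, -3, 3, 3)
  u_2 = (-51/31, -1/31, -30/31, 63/31)

Orthogonality check:
  u_2 · u_1 = 0 (should be 0)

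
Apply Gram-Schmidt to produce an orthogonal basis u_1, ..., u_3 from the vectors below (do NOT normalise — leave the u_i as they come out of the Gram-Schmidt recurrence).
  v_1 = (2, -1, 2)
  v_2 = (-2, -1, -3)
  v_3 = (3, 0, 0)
Orthogonal basis:
  u_1 = (2, -1, 2)
  u_2 = (0, -2, -1)
  u_3 = (5/3, 2/3, -4/3)

Apply the Gram-Schmidt recurrence
  u_1 = v_1
  u_i = v_i − Σ_{j<i} ((v_i · u_j) / (u_j · u_j)) · u_j.

Step by step this gives:
  u_1 = (2, -1, 2)
  u_2 = (0, -2, -1)
  u_3 = (5/3, 2/3, -4/3)

Orthogonality check:
  u_2 · u_1 = 0 (should be 0)
  u_3 · u_1 = 0 (should be 0)
  u_3 · u_2 = 0 (should be 0)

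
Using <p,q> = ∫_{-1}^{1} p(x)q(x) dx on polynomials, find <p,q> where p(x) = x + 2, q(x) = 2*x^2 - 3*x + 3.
<p,q> = 38/3

Expand the product: p(x)·q(x) = 2*x^3 + x^2 - 3*x + 6.
∫_{-1}^{1} of each monomial x^k gives [2/(k+1) if k even, 0 if k odd]. Integrating term-by-term (or equivalently evaluating the antiderivative F(x) = x^4/2 + x^3/3 - 3*x^2/2 + 6*x at the endpoints):
  F(1) − F(−1) = 16/3 − (-22/3) = 38/3.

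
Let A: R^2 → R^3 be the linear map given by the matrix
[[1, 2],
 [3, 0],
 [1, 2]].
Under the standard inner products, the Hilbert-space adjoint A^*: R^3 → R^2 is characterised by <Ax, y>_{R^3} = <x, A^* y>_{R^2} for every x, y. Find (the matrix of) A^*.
A^* = A^T =
[[1, 3, 1],
 [2, 0, 2]]

For real matrices with standard dot products, the defining identity <Ax, y> = <x, A^* y> gives (Ax)^T y = x^T (A^*) y, i.e. x^T A^T y = x^T (A^*) y. Since this holds for all x, y, we must have A^* = A^T. Therefore
A^* =
[[1, 3, 1],
 [2, 0, 2]].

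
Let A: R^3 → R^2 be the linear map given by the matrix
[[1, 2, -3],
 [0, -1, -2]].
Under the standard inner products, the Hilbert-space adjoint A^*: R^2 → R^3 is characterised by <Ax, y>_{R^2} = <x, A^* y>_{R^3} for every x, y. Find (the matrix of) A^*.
A^* = A^T =
[[1, 0],
 [2, -1],
 [-3, -2]]

For real matrices with standard dot products, the defining identity <Ax, y> = <x, A^* y> gives (Ax)^T y = x^T (A^*) y, i.e. x^T A^T y = x^T (A^*) y. Since this holds for all x, y, we must have A^* = A^T. Therefore
A^* =
[[1, 0],
 [2, -1],
 [-3, -2]].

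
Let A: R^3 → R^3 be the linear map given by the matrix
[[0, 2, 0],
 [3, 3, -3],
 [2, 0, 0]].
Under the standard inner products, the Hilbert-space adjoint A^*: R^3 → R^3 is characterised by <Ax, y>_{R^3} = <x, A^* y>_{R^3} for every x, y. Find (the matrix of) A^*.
A^* = A^T =
[[0, 3, 2],
 [2, 3, 0],
 [0, -3, 0]]

For real matrices with standard dot products, the defining identity <Ax, y> = <x, A^* y> gives (Ax)^T y = x^T (A^*) y, i.e. x^T A^T y = x^T (A^*) y. Since this holds for all x, y, we must have A^* = A^T. Therefore
A^* =
[[0, 3, 2],
 [2, 3, 0],
 [0, -3, 0]].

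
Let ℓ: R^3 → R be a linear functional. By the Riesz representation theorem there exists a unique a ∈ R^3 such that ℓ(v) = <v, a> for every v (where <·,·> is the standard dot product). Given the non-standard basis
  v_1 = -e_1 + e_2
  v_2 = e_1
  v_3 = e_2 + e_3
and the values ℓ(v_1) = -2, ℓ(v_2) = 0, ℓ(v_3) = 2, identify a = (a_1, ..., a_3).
a = (0, -2, 4)

Write a = (a_1, ..., a_3) in the standard basis. For each basis vector v_i, ℓ(v_i) = <v_i, a> is a linear equation in the a_j's. Collect the n equations into a matrix system V a = ℓ, where row i of V is v_i (expressed in the standard basis). Since V is invertible (lower-triangular with 1s on the diagonal, up to permutation), solve by back-substitution:
  V =
[[-1, 1, 0],
 [1, 0, 0],
 [0, 1, 1]]
  V a = (-2, 0, 2)
Solving gives a = (0, -2, 4).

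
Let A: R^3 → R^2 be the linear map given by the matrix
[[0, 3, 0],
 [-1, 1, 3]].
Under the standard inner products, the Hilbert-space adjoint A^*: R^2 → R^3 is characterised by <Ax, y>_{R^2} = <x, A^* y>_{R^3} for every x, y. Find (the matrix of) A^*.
A^* = A^T =
[[0, -1],
 [3, 1],
 [0, 3]]

For real matrices with standard dot products, the defining identity <Ax, y> = <x, A^* y> gives (Ax)^T y = x^T (A^*) y, i.e. x^T A^T y = x^T (A^*) y. Since this holds for all x, y, we must have A^* = A^T. Therefore
A^* =
[[0, -1],
 [3, 1],
 [0, 3]].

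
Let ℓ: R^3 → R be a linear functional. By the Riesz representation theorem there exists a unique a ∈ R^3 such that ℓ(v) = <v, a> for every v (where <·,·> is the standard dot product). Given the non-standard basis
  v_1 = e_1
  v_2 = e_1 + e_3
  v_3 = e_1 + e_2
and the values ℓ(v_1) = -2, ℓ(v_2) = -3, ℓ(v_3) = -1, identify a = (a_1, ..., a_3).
a = (-2, 1, -1)

Write a = (a_1, ..., a_3) in the standard basis. For each basis vector v_i, ℓ(v_i) = <v_i, a> is a linear equation in the a_j's. Collect the n equations into a matrix system V a = ℓ, where row i of V is v_i (expressed in the standard basis). Since V is invertible (lower-triangular with 1s on the diagonal, up to permutation), solve by back-substitution:
  V =
[[1, 0, 0],
 [1, 0, 1],
 [1, 1, 0]]
  V a = (-2, -3, -1)
Solving gives a = (-2, 1, -1).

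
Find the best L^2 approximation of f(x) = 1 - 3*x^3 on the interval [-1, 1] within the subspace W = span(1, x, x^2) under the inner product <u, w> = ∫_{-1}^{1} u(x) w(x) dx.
g(x) = 1 - 9*x/5

The best approximation g ∈ W is the orthogonal projection of f onto W. Writing g = a_0 + a_1 x + a_2 x^2, the coefficients solve the normal equations G · a = b where
  G_{ij} = <φ_i, φ_j> and b_i = <f, φ_i>, with φ_0 = 1, φ_1 = x, φ_2 = x^2.
G =
  [2, 0, 2/3]
  [0, 2/3, 0]
  [2/3, 0, 2/5],
b = (2, -6/5, 2/3).
Solving gives a_0 = 1, a_1 = -9/5, a_2 = 0, so
  g(x) = 1 - 9*x/5.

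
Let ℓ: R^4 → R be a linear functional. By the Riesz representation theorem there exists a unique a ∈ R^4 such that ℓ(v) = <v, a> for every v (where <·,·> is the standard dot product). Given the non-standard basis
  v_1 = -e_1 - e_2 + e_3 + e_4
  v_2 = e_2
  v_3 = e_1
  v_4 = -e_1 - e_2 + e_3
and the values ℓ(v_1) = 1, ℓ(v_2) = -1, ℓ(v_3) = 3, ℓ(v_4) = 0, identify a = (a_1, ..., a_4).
a = (3, -1, 2, 1)

Write a = (a_1, ..., a_4) in the standard basis. For each basis vector v_i, ℓ(v_i) = <v_i, a> is a linear equation in the a_j's. Collect the n equations into a matrix system V a = ℓ, where row i of V is v_i (expressed in the standard basis). Since V is invertible (lower-triangular with 1s on the diagonal, up to permutation), solve by back-substitution:
  V =
[[-1, -1, 1, 1],
 [0, 1, 0, 0],
 [1, 0, 0, 0],
 [-1, -1, 1, 0]]
  V a = (1, -1, 3, 0)
Solving gives a = (3, -1, 2, 1).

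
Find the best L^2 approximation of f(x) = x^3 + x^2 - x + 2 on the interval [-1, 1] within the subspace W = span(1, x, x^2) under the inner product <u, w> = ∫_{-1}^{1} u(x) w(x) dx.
g(x) = x^2 - 2*x/5 + 2

The best approximation g ∈ W is the orthogonal projection of f onto W. Writing g = a_0 + a_1 x + a_2 x^2, the coefficients solve the normal equations G · a = b where
  G_{ij} = <φ_i, φ_j> and b_i = <f, φ_i>, with φ_0 = 1, φ_1 = x, φ_2 = x^2.
G =
  [2, 0, 2/3]
  [0, 2/3, 0]
  [2/3, 0, 2/5],
b = (14/3, -4/15, 26/15).
Solving gives a_0 = 2, a_1 = -2/5, a_2 = 1, so
  g(x) = x^2 - 2*x/5 + 2.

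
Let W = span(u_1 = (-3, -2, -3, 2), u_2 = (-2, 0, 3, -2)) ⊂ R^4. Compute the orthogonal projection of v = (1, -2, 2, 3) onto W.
proj_W(v) = (27/131, -2/131, -48/131, 32/131)

Set up U = [u_1 | ... | u_2] ∈ R^(4×2). The projector onto W = col(U) is P = U (U^T U)^(-1) U^T.
Compute U^T U =
  [26, -7]
  [-7, 17],
and U^T v = (1, -2).
Solve U^T U · c = U^T v for the coefficients: c = (1/131, -15/131). The projection is proj_W(v) = U c.
Check: (v - proj_W(v)) · u_1 = 0  (should be 0).
Check: (v - proj_W(v)) · u_2 = 0  (should be 0).
Result: proj_W(v) = (27/131, -2/131, -48/131, 32/131).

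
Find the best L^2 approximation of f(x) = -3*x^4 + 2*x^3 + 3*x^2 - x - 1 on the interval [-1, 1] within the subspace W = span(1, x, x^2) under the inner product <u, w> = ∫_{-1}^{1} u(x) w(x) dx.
g(x) = 3*x^2/7 + x/5 - 26/35

The best approximation g ∈ W is the orthogonal projection of f onto W. Writing g = a_0 + a_1 x + a_2 x^2, the coefficients solve the normal equations G · a = b where
  G_{ij} = <φ_i, φ_j> and b_i = <f, φ_i>, with φ_0 = 1, φ_1 = x, φ_2 = x^2.
G =
  [2, 0, 2/3]
  [0, 2/3, 0]
  [2/3, 0, 2/5],
b = (-6/5, 2/15, -34/105).
Solving gives a_0 = -26/35, a_1 = 1/5, a_2 = 3/7, so
  g(x) = 3*x^2/7 + x/5 - 26/35.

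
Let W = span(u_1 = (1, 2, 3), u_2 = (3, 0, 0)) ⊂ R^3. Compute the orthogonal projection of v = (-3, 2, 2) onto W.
proj_W(v) = (-3, 20/13, 30/13)

Set up U = [u_1 | ... | u_2] ∈ R^(3×2). The projector onto W = col(U) is P = U (U^T U)^(-1) U^T.
Compute U^T U =
  [14, 3]
  [3, 9],
and U^T v = (7, -9).
Solve U^T U · c = U^T v for the coefficients: c = (10/13, -49/39). The projection is proj_W(v) = U c.
Check: (v - proj_W(v)) · u_1 = 0  (should be 0).
Check: (v - proj_W(v)) · u_2 = 0  (should be 0).
Result: proj_W(v) = (-3, 20/13, 30/13).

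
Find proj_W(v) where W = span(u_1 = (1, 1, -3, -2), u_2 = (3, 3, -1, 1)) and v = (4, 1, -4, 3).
proj_W(v) = (825/251, 825/251, -451/251, 121/251)

Set up U = [u_1 | ... | u_2] ∈ R^(4×2). The projector onto W = col(U) is P = U (U^T U)^(-1) U^T.
Compute U^T U =
  [15, 7]
  [7, 20],
and U^T v = (11, 22).
Solve U^T U · c = U^T v for the coefficients: c = (66/251, 253/251). The projection is proj_W(v) = U c.
Check: (v - proj_W(v)) · u_1 = 0  (should be 0).
Check: (v - proj_W(v)) · u_2 = 0  (should be 0).
Result: proj_W(v) = (825/251, 825/251, -451/251, 121/251).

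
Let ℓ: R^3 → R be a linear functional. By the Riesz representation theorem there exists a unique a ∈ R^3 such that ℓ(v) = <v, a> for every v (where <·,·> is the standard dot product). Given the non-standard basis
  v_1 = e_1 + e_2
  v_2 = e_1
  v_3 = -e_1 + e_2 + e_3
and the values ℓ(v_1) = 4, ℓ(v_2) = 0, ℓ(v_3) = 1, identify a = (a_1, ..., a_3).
a = (0, 4, -3)

Write a = (a_1, ..., a_3) in the standard basis. For each basis vector v_i, ℓ(v_i) = <v_i, a> is a linear equation in the a_j's. Collect the n equations into a matrix system V a = ℓ, where row i of V is v_i (expressed in the standard basis). Since V is invertible (lower-triangular with 1s on the diagonal, up to permutation), solve by back-substitution:
  V =
[[1, 1, 0],
 [1, 0, 0],
 [-1, 1, 1]]
  V a = (4, 0, 1)
Solving gives a = (0, 4, -3).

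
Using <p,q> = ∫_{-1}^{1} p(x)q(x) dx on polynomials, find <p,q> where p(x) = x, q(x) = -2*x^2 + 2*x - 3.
<p,q> = 4/3

Expand the product: p(x)·q(x) = -2*x^3 + 2*x^2 - 3*x.
∫_{-1}^{1} of each monomial x^k gives [2/(k+1) if k even, 0 if k odd]. Integrating term-by-term (or equivalently evaluating the antiderivative F(x) = -x^4/2 + 2*x^3/3 - 3*x^2/2 at the endpoints):
  F(1) − F(−1) = -4/3 − (-8/3) = 4/3.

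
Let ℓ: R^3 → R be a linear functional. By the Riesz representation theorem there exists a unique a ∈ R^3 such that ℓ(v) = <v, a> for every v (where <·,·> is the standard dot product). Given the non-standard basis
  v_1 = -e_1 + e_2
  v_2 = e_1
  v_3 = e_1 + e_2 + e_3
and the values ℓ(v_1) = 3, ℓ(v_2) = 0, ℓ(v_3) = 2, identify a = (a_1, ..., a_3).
a = (0, 3, -1)

Write a = (a_1, ..., a_3) in the standard basis. For each basis vector v_i, ℓ(v_i) = <v_i, a> is a linear equation in the a_j's. Collect the n equations into a matrix system V a = ℓ, where row i of V is v_i (expressed in the standard basis). Since V is invertible (lower-triangular with 1s on the diagonal, up to permutation), solve by back-substitution:
  V =
[[-1, 1, 0],
 [1, 0, 0],
 [1, 1, 1]]
  V a = (3, 0, 2)
Solving gives a = (0, 3, -1).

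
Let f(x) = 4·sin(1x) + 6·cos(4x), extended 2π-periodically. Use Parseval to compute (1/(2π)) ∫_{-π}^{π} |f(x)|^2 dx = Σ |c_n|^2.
Σ |c_n|^2 = 26

Expand |f|^2 and use orthogonality of {sin(nx), cos(mx)} on [-π, π]:
  ∫_{-π}^{π} sin(nx)^2 dx = π, ∫ cos(mx)^2 dx = π, and cross terms integrate to 0.
So ∫_{-π}^{π} f(x)^2 dx = 4^2 · π + 6^2 · π = (16 + 36)π.
Divide by 2π: (16 + 36)/2 = 26.
By Parseval, this equals Σ |c_n|^2.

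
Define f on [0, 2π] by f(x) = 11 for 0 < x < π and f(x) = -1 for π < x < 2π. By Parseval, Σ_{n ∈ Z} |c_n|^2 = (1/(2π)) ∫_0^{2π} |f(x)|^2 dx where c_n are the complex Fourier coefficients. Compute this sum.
Σ |c_n|^2 = 61

Parseval equates the L^2 energy of f (normalised by 1/(2π)) with the ℓ^2 sum of its Fourier coefficients: (1/(2π)) ∫_0^{2π} |f|^2 = Σ |c_n|^2.
Compute the left side: (1/(2π)) [∫_0^π 11^2 dx + ∫_π^{2π} (-1)^2 dx] = (1/(2π)) · (121π + 1π) = (121 + 1)/2 = 61.
So Σ_{n ∈ Z} |c_n|^2 = 61.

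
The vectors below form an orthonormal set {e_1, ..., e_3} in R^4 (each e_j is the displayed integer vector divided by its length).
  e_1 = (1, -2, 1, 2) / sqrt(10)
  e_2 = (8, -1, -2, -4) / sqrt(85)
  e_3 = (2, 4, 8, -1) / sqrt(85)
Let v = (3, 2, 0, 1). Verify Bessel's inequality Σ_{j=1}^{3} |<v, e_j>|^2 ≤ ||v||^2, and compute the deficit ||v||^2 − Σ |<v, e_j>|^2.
Σ |<v, e_j>|^2 = 59/10; ||v||^2 = 14; deficit = 81/10

Write each e_j = u_j / sqrt(<u_j, u_j>) where u_j is the displayed integer vector. Then <v, e_j> = <v, u_j> / sqrt(<u_j, u_j>), so |<v, e_j>|^2 = <v, u_j>^2 / <u_j, u_j>.
Coefficients: <v, e_1> = 1/sqrt(10), <v, e_2> = 18/sqrt(85), <v, e_3> = 13/sqrt(85).
Square and sum: Σ |<v, e_j>|^2 = 59/10.
Compute ||v||^2 = v·v = 14.
Deficit = 14 − 59/10 = 81/10 ≥ 0, confirming Bessel's inequality. (The deficit equals ||v − Σ <v,e_j> e_j||^2, the squared distance from v to span{e_j}.)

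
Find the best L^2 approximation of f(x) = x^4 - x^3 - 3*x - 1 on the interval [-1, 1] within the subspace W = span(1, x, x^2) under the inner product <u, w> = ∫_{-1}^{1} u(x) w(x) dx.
g(x) = 6*x^2/7 - 18*x/5 - 38/35

The best approximation g ∈ W is the orthogonal projection of f onto W. Writing g = a_0 + a_1 x + a_2 x^2, the coefficients solve the normal equations G · a = b where
  G_{ij} = <φ_i, φ_j> and b_i = <f, φ_i>, with φ_0 = 1, φ_1 = x, φ_2 = x^2.
G =
  [2, 0, 2/3]
  [0, 2/3, 0]
  [2/3, 0, 2/5],
b = (-8/5, -12/5, -8/21).
Solving gives a_0 = -38/35, a_1 = -18/5, a_2 = 6/7, so
  g(x) = 6*x^2/7 - 18*x/5 - 38/35.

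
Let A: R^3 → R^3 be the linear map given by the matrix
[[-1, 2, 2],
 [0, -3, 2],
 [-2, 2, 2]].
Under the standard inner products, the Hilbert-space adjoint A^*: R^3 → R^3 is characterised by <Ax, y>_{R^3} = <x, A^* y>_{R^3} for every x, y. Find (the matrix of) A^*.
A^* = A^T =
[[-1, 0, -2],
 [2, -3, 2],
 [2, 2, 2]]

For real matrices with standard dot products, the defining identity <Ax, y> = <x, A^* y> gives (Ax)^T y = x^T (A^*) y, i.e. x^T A^T y = x^T (A^*) y. Since this holds for all x, y, we must have A^* = A^T. Therefore
A^* =
[[-1, 0, -2],
 [2, -3, 2],
 [2, 2, 2]].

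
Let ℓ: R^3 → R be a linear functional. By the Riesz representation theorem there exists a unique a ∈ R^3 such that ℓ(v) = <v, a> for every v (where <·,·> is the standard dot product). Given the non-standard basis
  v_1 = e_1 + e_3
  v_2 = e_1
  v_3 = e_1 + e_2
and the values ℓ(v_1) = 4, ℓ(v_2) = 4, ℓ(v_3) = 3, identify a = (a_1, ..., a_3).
a = (4, -1, 0)

Write a = (a_1, ..., a_3) in the standard basis. For each basis vector v_i, ℓ(v_i) = <v_i, a> is a linear equation in the a_j's. Collect the n equations into a matrix system V a = ℓ, where row i of V is v_i (expressed in the standard basis). Since V is invertible (lower-triangular with 1s on the diagonal, up to permutation), solve by back-substitution:
  V =
[[1, 0, 1],
 [1, 0, 0],
 [1, 1, 0]]
  V a = (4, 4, 3)
Solving gives a = (4, -1, 0).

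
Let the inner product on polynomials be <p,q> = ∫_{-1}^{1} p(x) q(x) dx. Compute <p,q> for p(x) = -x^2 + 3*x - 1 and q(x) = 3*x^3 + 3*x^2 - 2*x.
<p,q> = -18/5

Expand the product: p(x)·q(x) = -3*x^5 + 6*x^4 + 8*x^3 - 9*x^2 + 2*x.
∫_{-1}^{1} of each monomial x^k gives [2/(k+1) if k even, 0 if k odd]. Integrating term-by-term (or equivalently evaluating the antiderivative F(x) = -x^6/2 + 6*x^5/5 + 2*x^4 - 3*x^3 + x^2 at the endpoints):
  F(1) − F(−1) = 7/10 − (43/10) = -18/5.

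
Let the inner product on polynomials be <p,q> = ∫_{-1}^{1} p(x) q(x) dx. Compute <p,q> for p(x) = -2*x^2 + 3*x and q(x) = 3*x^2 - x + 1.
<p,q> = -86/15

Expand the product: p(x)·q(x) = -6*x^4 + 11*x^3 - 5*x^2 + 3*x.
∫_{-1}^{1} of each monomial x^k gives [2/(k+1) if k even, 0 if k odd]. Integrating term-by-term (or equivalently evaluating the antiderivative F(x) = -6*x^5/5 + 11*x^4/4 - 5*x^3/3 + 3*x^2/2 at the endpoints):
  F(1) − F(−1) = 83/60 − (427/60) = -86/15.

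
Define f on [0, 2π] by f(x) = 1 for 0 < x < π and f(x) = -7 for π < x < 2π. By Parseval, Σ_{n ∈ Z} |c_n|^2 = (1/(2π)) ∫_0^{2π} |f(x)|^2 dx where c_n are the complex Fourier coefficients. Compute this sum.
Σ |c_n|^2 = 25

Parseval equates the L^2 energy of f (normalised by 1/(2π)) with the ℓ^2 sum of its Fourier coefficients: (1/(2π)) ∫_0^{2π} |f|^2 = Σ |c_n|^2.
Compute the left side: (1/(2π)) [∫_0^π 1^2 dx + ∫_π^{2π} (-7)^2 dx] = (1/(2π)) · (1π + 49π) = (1 + 49)/2 = 25.
So Σ_{n ∈ Z} |c_n|^2 = 25.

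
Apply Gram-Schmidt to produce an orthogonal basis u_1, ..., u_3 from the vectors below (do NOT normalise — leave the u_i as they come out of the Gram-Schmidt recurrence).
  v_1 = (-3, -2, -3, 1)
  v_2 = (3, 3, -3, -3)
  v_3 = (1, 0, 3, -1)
Orthogonal basis:
  u_1 = (-3, -2, -3, 1)
  u_2 = (42/23, 51/23, -96/23, -60/23)
  u_3 = (-20/83, -48/83, 22/83, -90/83)

Apply the Gram-Schmidt recurrence
  u_1 = v_1
  u_i = v_i − Σ_{j<i} ((v_i · u_j) / (u_j · u_j)) · u_j.

Step by step this gives:
  u_1 = (-3, -2, -3, 1)
  u_2 = (42/23, 51/23, -96/23, -60/23)
  u_3 = (-20/83, -48/83, 22/83, -90/83)

Orthogonality check:
  u_2 · u_1 = 0 (should be 0)
  u_3 · u_1 = 0 (should be 0)
  u_3 · u_2 = 0 (should be 0)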